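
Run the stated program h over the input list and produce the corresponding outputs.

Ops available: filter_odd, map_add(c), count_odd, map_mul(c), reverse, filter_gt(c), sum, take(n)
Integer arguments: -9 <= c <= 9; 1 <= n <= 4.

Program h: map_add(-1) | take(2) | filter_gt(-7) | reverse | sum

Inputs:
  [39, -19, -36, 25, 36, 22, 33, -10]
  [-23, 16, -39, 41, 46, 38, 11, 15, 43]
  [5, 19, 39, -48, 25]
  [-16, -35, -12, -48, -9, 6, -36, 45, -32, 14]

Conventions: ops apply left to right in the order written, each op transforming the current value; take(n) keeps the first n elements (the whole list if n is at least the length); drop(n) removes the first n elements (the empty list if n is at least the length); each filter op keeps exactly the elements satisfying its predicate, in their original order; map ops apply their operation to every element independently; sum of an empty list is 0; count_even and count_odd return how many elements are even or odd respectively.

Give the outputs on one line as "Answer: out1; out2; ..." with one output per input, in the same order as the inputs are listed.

Execution, op by op:
  [39, -19, -36, 25, 36, 22, 33, -10] -> [38, -20, -37, 24, 35, 21, 32, -11] -> [38, -20] -> [38] -> [38] -> 38
  [-23, 16, -39, 41, 46, 38, 11, 15, 43] -> [-24, 15, -40, 40, 45, 37, 10, 14, 42] -> [-24, 15] -> [15] -> [15] -> 15
  [5, 19, 39, -48, 25] -> [4, 18, 38, -49, 24] -> [4, 18] -> [4, 18] -> [18, 4] -> 22
  [-16, -35, -12, -48, -9, 6, -36, 45, -32, 14] -> [-17, -36, -13, -49, -10, 5, -37, 44, -33, 13] -> [-17, -36] -> [] -> [] -> 0

38; 15; 22; 0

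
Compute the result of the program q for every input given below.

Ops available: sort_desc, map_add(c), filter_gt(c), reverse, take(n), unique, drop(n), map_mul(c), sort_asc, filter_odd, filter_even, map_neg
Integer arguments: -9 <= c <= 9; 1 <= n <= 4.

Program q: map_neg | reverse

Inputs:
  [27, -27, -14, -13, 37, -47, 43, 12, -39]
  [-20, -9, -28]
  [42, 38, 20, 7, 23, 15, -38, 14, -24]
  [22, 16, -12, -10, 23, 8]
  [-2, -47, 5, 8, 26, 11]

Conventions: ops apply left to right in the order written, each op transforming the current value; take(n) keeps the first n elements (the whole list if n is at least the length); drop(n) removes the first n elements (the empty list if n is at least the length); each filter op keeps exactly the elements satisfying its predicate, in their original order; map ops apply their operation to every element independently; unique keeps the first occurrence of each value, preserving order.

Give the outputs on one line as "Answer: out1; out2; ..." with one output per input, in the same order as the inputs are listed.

[39, -12, -43, 47, -37, 13, 14, 27, -27]; [28, 9, 20]; [24, -14, 38, -15, -23, -7, -20, -38, -42]; [-8, -23, 10, 12, -16, -22]; [-11, -26, -8, -5, 47, 2]

Execution, op by op:
  [27, -27, -14, -13, 37, -47, 43, 12, -39] -> [-27, 27, 14, 13, -37, 47, -43, -12, 39] -> [39, -12, -43, 47, -37, 13, 14, 27, -27]
  [-20, -9, -28] -> [20, 9, 28] -> [28, 9, 20]
  [42, 38, 20, 7, 23, 15, -38, 14, -24] -> [-42, -38, -20, -7, -23, -15, 38, -14, 24] -> [24, -14, 38, -15, -23, -7, -20, -38, -42]
  [22, 16, -12, -10, 23, 8] -> [-22, -16, 12, 10, -23, -8] -> [-8, -23, 10, 12, -16, -22]
  [-2, -47, 5, 8, 26, 11] -> [2, 47, -5, -8, -26, -11] -> [-11, -26, -8, -5, 47, 2]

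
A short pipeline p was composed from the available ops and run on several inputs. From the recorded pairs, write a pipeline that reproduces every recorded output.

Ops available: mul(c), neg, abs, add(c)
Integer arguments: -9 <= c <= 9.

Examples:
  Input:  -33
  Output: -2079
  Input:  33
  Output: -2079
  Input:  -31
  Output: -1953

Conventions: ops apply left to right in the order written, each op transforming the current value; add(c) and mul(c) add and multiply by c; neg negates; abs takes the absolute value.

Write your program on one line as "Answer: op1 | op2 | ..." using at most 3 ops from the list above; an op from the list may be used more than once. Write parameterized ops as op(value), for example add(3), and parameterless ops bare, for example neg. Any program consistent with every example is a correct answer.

mul(9) | abs | mul(-7)

Check, running the answer program on each example:
  -33 -> -297 -> 297 -> -2079
  33 -> 297 -> 297 -> -2079
  -31 -> -279 -> 279 -> -1953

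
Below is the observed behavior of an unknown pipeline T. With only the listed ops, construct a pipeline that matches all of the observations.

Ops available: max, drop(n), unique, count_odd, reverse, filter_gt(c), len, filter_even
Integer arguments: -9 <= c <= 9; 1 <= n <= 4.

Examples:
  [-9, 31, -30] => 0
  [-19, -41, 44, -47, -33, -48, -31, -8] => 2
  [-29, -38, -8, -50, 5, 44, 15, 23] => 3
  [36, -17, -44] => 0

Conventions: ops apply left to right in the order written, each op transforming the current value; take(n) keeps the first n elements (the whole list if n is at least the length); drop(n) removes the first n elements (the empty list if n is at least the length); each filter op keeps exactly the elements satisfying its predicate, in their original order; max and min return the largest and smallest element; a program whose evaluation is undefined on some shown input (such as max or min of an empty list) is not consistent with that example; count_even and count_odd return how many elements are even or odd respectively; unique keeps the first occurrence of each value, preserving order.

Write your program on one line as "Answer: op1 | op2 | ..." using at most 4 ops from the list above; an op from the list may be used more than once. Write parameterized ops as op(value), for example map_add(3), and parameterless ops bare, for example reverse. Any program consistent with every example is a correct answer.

drop(3) | drop(1) | count_odd

Check, running the answer program on each example:
  [-9, 31, -30] -> [] -> [] -> 0
  [-19, -41, 44, -47, -33, -48, -31, -8] -> [-47, -33, -48, -31, -8] -> [-33, -48, -31, -8] -> 2
  [-29, -38, -8, -50, 5, 44, 15, 23] -> [-50, 5, 44, 15, 23] -> [5, 44, 15, 23] -> 3
  [36, -17, -44] -> [] -> [] -> 0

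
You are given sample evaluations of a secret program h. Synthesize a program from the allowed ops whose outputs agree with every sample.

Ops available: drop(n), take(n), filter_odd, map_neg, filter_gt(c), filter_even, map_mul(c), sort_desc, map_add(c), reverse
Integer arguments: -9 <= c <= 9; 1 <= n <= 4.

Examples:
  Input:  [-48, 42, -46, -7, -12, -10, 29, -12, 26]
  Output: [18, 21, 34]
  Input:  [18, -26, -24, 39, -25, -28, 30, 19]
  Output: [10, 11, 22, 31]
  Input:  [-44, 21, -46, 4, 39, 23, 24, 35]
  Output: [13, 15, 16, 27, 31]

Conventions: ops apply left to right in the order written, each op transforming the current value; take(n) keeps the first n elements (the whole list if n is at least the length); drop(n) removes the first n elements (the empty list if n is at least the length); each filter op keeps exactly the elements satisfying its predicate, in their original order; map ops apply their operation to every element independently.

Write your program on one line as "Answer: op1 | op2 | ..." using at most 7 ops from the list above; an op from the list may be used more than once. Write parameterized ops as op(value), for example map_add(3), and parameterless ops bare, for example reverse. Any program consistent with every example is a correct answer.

map_add(-6) | map_add(-2) | sort_desc | reverse | filter_gt(-7) | filter_gt(4)

Check, running the answer program on each example:
  [-48, 42, -46, -7, -12, -10, 29, -12, 26] -> [-54, 36, -52, -13, -18, -16, 23, -18, 20] -> [-56, 34, -54, -15, -20, -18, 21, -20, 18] -> [34, 21, 18, -15, -18, -20, -20, -54, -56] -> [-56, -54, -20, -20, -18, -15, 18, 21, 34] -> [18, 21, 34] -> [18, 21, 34]
  [18, -26, -24, 39, -25, -28, 30, 19] -> [12, -32, -30, 33, -31, -34, 24, 13] -> [10, -34, -32, 31, -33, -36, 22, 11] -> [31, 22, 11, 10, -32, -33, -34, -36] -> [-36, -34, -33, -32, 10, 11, 22, 31] -> [10, 11, 22, 31] -> [10, 11, 22, 31]
  [-44, 21, -46, 4, 39, 23, 24, 35] -> [-50, 15, -52, -2, 33, 17, 18, 29] -> [-52, 13, -54, -4, 31, 15, 16, 27] -> [31, 27, 16, 15, 13, -4, -52, -54] -> [-54, -52, -4, 13, 15, 16, 27, 31] -> [-4, 13, 15, 16, 27, 31] -> [13, 15, 16, 27, 31]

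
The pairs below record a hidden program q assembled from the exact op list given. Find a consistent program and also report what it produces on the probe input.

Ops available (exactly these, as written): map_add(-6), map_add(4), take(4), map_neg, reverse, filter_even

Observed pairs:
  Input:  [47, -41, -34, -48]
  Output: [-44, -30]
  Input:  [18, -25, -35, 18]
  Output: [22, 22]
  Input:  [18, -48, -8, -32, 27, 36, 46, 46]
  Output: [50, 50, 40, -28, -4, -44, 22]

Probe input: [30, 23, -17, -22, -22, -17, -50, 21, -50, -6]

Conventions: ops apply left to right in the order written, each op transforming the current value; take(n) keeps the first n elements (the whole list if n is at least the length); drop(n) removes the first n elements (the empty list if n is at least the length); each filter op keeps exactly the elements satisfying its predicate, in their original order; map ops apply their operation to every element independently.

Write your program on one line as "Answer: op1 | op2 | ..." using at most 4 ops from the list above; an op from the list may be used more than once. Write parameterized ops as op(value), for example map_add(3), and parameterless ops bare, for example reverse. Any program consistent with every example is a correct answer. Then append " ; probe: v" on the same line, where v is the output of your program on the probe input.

reverse | filter_even | map_add(4) ; probe: [-2, -46, -46, -18, -18, 34]

Check, running the answer program on each example:
  [47, -41, -34, -48] -> [-48, -34, -41, 47] -> [-48, -34] -> [-44, -30]
  [18, -25, -35, 18] -> [18, -35, -25, 18] -> [18, 18] -> [22, 22]
  [18, -48, -8, -32, 27, 36, 46, 46] -> [46, 46, 36, 27, -32, -8, -48, 18] -> [46, 46, 36, -32, -8, -48, 18] -> [50, 50, 40, -28, -4, -44, 22]
  probe: [30, 23, -17, -22, -22, -17, -50, 21, -50, -6] -> [-6, -50, 21, -50, -17, -22, -22, -17, 23, 30] -> [-6, -50, -50, -22, -22, 30] -> [-2, -46, -46, -18, -18, 34]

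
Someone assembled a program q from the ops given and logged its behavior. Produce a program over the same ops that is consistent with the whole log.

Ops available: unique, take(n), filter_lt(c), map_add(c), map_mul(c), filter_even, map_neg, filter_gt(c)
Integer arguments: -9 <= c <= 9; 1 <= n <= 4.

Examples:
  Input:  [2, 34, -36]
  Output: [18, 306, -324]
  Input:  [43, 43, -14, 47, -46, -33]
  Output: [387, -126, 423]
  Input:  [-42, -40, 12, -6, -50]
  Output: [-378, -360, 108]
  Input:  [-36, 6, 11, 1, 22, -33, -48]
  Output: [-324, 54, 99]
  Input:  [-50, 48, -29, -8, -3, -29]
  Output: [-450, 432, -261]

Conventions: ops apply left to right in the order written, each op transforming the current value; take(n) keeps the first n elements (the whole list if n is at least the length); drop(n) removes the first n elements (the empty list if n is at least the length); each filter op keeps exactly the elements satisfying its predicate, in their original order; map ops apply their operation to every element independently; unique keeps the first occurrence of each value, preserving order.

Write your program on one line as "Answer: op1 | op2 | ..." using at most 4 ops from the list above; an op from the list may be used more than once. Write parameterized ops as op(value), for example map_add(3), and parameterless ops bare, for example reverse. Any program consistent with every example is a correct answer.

unique | map_mul(9) | take(3)

Check, running the answer program on each example:
  [2, 34, -36] -> [2, 34, -36] -> [18, 306, -324] -> [18, 306, -324]
  [43, 43, -14, 47, -46, -33] -> [43, -14, 47, -46, -33] -> [387, -126, 423, -414, -297] -> [387, -126, 423]
  [-42, -40, 12, -6, -50] -> [-42, -40, 12, -6, -50] -> [-378, -360, 108, -54, -450] -> [-378, -360, 108]
  [-36, 6, 11, 1, 22, -33, -48] -> [-36, 6, 11, 1, 22, -33, -48] -> [-324, 54, 99, 9, 198, -297, -432] -> [-324, 54, 99]
  [-50, 48, -29, -8, -3, -29] -> [-50, 48, -29, -8, -3] -> [-450, 432, -261, -72, -27] -> [-450, 432, -261]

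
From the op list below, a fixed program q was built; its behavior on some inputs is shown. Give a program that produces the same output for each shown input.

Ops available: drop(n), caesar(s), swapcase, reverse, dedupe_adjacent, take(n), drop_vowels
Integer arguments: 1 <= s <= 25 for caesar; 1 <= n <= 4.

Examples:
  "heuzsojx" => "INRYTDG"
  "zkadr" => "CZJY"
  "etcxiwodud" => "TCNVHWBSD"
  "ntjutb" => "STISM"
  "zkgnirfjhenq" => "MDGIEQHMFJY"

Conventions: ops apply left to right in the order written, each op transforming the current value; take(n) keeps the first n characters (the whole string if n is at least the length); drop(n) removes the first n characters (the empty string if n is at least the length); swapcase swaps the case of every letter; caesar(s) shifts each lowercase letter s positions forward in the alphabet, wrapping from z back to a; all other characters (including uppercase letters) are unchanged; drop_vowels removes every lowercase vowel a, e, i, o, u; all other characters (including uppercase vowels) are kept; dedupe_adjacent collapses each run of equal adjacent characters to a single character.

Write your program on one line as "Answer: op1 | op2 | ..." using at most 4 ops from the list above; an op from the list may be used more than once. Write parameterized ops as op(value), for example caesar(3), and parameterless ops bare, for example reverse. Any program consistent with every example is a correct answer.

caesar(25) | reverse | swapcase | drop(1)

Check, running the answer program on each example:
  "heuzsojx" -> "gdtyrniw" -> "winrytdg" -> "WINRYTDG" -> "INRYTDG"
  "zkadr" -> "yjzcq" -> "qczjy" -> "QCZJY" -> "CZJY"
  "etcxiwodud" -> "dsbwhvnctc" -> "ctcnvhwbsd" -> "CTCNVHWBSD" -> "TCNVHWBSD"
  "ntjutb" -> "msitsa" -> "astism" -> "ASTISM" -> "STISM"
  "zkgnirfjhenq" -> "yjfmhqeigdmp" -> "pmdgieqhmfjy" -> "PMDGIEQHMFJY" -> "MDGIEQHMFJY"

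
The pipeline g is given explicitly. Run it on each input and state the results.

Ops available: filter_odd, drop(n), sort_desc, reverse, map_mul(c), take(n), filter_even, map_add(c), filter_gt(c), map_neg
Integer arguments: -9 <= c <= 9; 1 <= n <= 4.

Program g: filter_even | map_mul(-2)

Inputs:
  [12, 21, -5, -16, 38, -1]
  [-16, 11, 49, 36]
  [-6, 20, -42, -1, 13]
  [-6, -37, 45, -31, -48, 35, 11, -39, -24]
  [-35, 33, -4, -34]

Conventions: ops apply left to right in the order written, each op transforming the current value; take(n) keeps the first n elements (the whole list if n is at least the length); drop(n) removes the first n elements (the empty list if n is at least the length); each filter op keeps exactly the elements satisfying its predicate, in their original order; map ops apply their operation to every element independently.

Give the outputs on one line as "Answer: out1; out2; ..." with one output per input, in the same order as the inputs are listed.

[-24, 32, -76]; [32, -72]; [12, -40, 84]; [12, 96, 48]; [8, 68]

Execution, op by op:
  [12, 21, -5, -16, 38, -1] -> [12, -16, 38] -> [-24, 32, -76]
  [-16, 11, 49, 36] -> [-16, 36] -> [32, -72]
  [-6, 20, -42, -1, 13] -> [-6, 20, -42] -> [12, -40, 84]
  [-6, -37, 45, -31, -48, 35, 11, -39, -24] -> [-6, -48, -24] -> [12, 96, 48]
  [-35, 33, -4, -34] -> [-4, -34] -> [8, 68]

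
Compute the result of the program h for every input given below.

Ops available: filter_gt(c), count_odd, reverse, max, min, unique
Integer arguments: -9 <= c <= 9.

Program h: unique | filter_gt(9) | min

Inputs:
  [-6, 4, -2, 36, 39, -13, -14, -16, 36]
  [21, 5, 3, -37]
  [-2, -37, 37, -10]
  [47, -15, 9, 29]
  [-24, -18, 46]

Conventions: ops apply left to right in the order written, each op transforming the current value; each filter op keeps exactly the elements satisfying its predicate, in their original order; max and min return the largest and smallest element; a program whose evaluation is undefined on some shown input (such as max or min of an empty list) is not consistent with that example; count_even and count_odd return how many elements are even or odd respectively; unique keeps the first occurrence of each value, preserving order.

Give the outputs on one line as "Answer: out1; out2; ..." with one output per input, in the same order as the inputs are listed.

36; 21; 37; 29; 46

Execution, op by op:
  [-6, 4, -2, 36, 39, -13, -14, -16, 36] -> [-6, 4, -2, 36, 39, -13, -14, -16] -> [36, 39] -> 36
  [21, 5, 3, -37] -> [21, 5, 3, -37] -> [21] -> 21
  [-2, -37, 37, -10] -> [-2, -37, 37, -10] -> [37] -> 37
  [47, -15, 9, 29] -> [47, -15, 9, 29] -> [47, 29] -> 29
  [-24, -18, 46] -> [-24, -18, 46] -> [46] -> 46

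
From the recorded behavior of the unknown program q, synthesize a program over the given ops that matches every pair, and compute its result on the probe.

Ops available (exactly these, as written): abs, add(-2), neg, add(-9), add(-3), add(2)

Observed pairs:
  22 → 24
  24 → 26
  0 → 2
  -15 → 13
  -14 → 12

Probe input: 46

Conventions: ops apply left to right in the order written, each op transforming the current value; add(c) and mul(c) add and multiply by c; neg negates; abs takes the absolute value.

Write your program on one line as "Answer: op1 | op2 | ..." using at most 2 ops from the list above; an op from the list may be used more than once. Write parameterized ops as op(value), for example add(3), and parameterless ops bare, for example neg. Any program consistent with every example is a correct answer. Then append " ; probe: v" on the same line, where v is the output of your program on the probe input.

add(2) | abs ; probe: 48

Check, running the answer program on each example:
  22 -> 24 -> 24
  24 -> 26 -> 26
  0 -> 2 -> 2
  -15 -> -13 -> 13
  -14 -> -12 -> 12
  probe: 46 -> 48 -> 48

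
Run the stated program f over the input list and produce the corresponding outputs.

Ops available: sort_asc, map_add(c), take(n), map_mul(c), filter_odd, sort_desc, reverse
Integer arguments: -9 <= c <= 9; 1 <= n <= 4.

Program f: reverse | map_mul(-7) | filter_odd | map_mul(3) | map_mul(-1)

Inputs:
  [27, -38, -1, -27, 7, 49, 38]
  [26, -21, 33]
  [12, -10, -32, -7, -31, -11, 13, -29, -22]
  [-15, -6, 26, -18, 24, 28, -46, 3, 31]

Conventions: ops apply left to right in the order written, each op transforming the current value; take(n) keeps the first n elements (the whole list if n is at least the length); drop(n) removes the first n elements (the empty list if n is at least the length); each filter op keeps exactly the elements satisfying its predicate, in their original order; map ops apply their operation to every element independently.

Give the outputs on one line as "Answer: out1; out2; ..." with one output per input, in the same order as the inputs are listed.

Execution, op by op:
  [27, -38, -1, -27, 7, 49, 38] -> [38, 49, 7, -27, -1, -38, 27] -> [-266, -343, -49, 189, 7, 266, -189] -> [-343, -49, 189, 7, -189] -> [-1029, -147, 567, 21, -567] -> [1029, 147, -567, -21, 567]
  [26, -21, 33] -> [33, -21, 26] -> [-231, 147, -182] -> [-231, 147] -> [-693, 441] -> [693, -441]
  [12, -10, -32, -7, -31, -11, 13, -29, -22] -> [-22, -29, 13, -11, -31, -7, -32, -10, 12] -> [154, 203, -91, 77, 217, 49, 224, 70, -84] -> [203, -91, 77, 217, 49] -> [609, -273, 231, 651, 147] -> [-609, 273, -231, -651, -147]
  [-15, -6, 26, -18, 24, 28, -46, 3, 31] -> [31, 3, -46, 28, 24, -18, 26, -6, -15] -> [-217, -21, 322, -196, -168, 126, -182, 42, 105] -> [-217, -21, 105] -> [-651, -63, 315] -> [651, 63, -315]

[1029, 147, -567, -21, 567]; [693, -441]; [-609, 273, -231, -651, -147]; [651, 63, -315]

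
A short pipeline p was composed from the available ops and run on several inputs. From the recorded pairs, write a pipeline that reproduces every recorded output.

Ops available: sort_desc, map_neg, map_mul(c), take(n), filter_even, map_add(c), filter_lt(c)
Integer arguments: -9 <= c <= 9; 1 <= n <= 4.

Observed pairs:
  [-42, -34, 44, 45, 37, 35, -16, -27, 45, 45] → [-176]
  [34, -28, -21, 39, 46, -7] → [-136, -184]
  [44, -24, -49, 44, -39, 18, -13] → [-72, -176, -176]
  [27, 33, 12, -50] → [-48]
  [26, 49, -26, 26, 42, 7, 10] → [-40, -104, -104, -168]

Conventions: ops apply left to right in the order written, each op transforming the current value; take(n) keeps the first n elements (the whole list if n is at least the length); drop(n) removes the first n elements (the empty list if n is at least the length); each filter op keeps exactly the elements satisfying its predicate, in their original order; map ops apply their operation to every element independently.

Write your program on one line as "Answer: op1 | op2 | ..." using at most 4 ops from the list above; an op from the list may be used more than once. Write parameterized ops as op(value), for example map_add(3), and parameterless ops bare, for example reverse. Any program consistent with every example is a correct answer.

filter_even | map_mul(-4) | filter_lt(1) | sort_desc

Check, running the answer program on each example:
  [-42, -34, 44, 45, 37, 35, -16, -27, 45, 45] -> [-42, -34, 44, -16] -> [168, 136, -176, 64] -> [-176] -> [-176]
  [34, -28, -21, 39, 46, -7] -> [34, -28, 46] -> [-136, 112, -184] -> [-136, -184] -> [-136, -184]
  [44, -24, -49, 44, -39, 18, -13] -> [44, -24, 44, 18] -> [-176, 96, -176, -72] -> [-176, -176, -72] -> [-72, -176, -176]
  [27, 33, 12, -50] -> [12, -50] -> [-48, 200] -> [-48] -> [-48]
  [26, 49, -26, 26, 42, 7, 10] -> [26, -26, 26, 42, 10] -> [-104, 104, -104, -168, -40] -> [-104, -104, -168, -40] -> [-40, -104, -104, -168]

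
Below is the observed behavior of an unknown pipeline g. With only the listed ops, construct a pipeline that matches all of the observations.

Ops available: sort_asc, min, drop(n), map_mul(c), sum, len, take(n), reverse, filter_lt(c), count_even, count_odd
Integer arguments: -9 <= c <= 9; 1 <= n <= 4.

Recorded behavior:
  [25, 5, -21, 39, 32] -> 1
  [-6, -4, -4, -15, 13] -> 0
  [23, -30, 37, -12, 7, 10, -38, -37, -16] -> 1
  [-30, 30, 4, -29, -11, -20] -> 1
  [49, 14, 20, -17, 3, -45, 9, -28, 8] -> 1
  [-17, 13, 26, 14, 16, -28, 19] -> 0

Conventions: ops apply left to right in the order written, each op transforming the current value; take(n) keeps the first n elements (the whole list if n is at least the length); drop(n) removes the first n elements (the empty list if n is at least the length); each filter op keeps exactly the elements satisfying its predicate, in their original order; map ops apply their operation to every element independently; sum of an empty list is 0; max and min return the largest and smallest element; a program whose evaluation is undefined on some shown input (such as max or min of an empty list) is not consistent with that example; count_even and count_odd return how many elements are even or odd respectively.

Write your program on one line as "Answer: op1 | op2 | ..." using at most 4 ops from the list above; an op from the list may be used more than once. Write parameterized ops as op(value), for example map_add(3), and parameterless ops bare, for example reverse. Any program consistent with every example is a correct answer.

reverse | take(1) | count_even

Check, running the answer program on each example:
  [25, 5, -21, 39, 32] -> [32, 39, -21, 5, 25] -> [32] -> 1
  [-6, -4, -4, -15, 13] -> [13, -15, -4, -4, -6] -> [13] -> 0
  [23, -30, 37, -12, 7, 10, -38, -37, -16] -> [-16, -37, -38, 10, 7, -12, 37, -30, 23] -> [-16] -> 1
  [-30, 30, 4, -29, -11, -20] -> [-20, -11, -29, 4, 30, -30] -> [-20] -> 1
  [49, 14, 20, -17, 3, -45, 9, -28, 8] -> [8, -28, 9, -45, 3, -17, 20, 14, 49] -> [8] -> 1
  [-17, 13, 26, 14, 16, -28, 19] -> [19, -28, 16, 14, 26, 13, -17] -> [19] -> 0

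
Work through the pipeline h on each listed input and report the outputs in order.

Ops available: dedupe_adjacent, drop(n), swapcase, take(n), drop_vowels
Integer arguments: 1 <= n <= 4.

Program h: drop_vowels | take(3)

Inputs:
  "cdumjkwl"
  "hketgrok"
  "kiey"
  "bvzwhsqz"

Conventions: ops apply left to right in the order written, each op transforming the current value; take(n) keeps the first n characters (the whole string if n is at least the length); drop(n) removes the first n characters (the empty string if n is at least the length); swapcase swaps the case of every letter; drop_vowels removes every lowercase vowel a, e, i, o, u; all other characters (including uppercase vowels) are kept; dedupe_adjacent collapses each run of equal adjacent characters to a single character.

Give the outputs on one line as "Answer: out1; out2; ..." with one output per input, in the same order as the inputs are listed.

Execution, op by op:
  "cdumjkwl" -> "cdmjkwl" -> "cdm"
  "hketgrok" -> "hktgrk" -> "hkt"
  "kiey" -> "ky" -> "ky"
  "bvzwhsqz" -> "bvzwhsqz" -> "bvz"

"cdm"; "hkt"; "ky"; "bvz"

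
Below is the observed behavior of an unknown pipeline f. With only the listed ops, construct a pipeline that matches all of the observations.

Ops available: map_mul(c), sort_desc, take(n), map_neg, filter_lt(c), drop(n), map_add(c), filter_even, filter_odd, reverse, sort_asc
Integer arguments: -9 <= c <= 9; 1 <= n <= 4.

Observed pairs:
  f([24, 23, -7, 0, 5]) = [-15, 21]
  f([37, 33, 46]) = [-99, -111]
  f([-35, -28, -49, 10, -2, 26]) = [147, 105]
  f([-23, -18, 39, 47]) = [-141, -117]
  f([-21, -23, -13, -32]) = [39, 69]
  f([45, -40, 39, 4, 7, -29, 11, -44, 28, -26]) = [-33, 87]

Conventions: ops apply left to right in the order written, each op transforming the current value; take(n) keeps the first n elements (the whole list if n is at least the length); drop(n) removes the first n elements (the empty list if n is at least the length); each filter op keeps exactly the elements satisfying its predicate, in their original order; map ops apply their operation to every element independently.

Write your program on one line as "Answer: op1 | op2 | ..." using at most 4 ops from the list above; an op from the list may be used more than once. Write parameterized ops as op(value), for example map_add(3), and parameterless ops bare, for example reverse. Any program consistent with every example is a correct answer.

filter_odd | reverse | map_mul(-3) | take(2)

Check, running the answer program on each example:
  [24, 23, -7, 0, 5] -> [23, -7, 5] -> [5, -7, 23] -> [-15, 21, -69] -> [-15, 21]
  [37, 33, 46] -> [37, 33] -> [33, 37] -> [-99, -111] -> [-99, -111]
  [-35, -28, -49, 10, -2, 26] -> [-35, -49] -> [-49, -35] -> [147, 105] -> [147, 105]
  [-23, -18, 39, 47] -> [-23, 39, 47] -> [47, 39, -23] -> [-141, -117, 69] -> [-141, -117]
  [-21, -23, -13, -32] -> [-21, -23, -13] -> [-13, -23, -21] -> [39, 69, 63] -> [39, 69]
  [45, -40, 39, 4, 7, -29, 11, -44, 28, -26] -> [45, 39, 7, -29, 11] -> [11, -29, 7, 39, 45] -> [-33, 87, -21, -117, -135] -> [-33, 87]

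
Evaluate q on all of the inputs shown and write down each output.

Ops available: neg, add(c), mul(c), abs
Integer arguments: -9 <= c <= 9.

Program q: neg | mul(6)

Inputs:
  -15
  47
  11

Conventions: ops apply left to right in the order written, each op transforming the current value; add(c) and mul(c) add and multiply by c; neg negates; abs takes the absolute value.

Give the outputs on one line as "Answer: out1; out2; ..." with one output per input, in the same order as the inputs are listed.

Execution, op by op:
  -15 -> 15 -> 90
  47 -> -47 -> -282
  11 -> -11 -> -66

90; -282; -66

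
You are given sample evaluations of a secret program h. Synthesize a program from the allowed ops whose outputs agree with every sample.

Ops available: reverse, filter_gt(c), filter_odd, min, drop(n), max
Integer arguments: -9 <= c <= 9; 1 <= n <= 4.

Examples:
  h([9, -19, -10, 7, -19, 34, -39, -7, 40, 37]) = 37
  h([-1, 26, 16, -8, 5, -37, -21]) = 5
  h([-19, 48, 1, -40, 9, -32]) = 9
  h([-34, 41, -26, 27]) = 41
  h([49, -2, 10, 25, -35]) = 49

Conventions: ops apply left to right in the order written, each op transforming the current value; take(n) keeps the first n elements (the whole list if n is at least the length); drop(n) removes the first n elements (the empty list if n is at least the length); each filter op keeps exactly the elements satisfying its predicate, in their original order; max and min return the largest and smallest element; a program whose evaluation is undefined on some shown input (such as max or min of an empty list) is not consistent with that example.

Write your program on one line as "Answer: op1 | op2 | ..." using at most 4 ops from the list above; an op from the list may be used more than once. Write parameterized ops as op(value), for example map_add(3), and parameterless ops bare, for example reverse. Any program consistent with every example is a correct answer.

reverse | filter_odd | max

Check, running the answer program on each example:
  [9, -19, -10, 7, -19, 34, -39, -7, 40, 37] -> [37, 40, -7, -39, 34, -19, 7, -10, -19, 9] -> [37, -7, -39, -19, 7, -19, 9] -> 37
  [-1, 26, 16, -8, 5, -37, -21] -> [-21, -37, 5, -8, 16, 26, -1] -> [-21, -37, 5, -1] -> 5
  [-19, 48, 1, -40, 9, -32] -> [-32, 9, -40, 1, 48, -19] -> [9, 1, -19] -> 9
  [-34, 41, -26, 27] -> [27, -26, 41, -34] -> [27, 41] -> 41
  [49, -2, 10, 25, -35] -> [-35, 25, 10, -2, 49] -> [-35, 25, 49] -> 49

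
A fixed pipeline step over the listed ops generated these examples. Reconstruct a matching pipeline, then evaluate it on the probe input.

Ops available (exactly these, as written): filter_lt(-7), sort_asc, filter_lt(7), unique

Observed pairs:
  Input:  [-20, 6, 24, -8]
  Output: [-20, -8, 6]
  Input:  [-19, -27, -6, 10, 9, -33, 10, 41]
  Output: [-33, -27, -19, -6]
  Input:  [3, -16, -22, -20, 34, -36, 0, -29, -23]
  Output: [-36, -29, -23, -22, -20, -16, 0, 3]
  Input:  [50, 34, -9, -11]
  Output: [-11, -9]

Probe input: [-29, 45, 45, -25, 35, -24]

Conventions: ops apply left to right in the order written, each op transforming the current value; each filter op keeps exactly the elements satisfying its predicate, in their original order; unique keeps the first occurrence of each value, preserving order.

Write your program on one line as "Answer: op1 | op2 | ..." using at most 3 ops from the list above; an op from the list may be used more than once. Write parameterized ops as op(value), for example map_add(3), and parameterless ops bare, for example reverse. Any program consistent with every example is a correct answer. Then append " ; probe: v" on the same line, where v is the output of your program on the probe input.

sort_asc | filter_lt(7) ; probe: [-29, -25, -24]

Check, running the answer program on each example:
  [-20, 6, 24, -8] -> [-20, -8, 6, 24] -> [-20, -8, 6]
  [-19, -27, -6, 10, 9, -33, 10, 41] -> [-33, -27, -19, -6, 9, 10, 10, 41] -> [-33, -27, -19, -6]
  [3, -16, -22, -20, 34, -36, 0, -29, -23] -> [-36, -29, -23, -22, -20, -16, 0, 3, 34] -> [-36, -29, -23, -22, -20, -16, 0, 3]
  [50, 34, -9, -11] -> [-11, -9, 34, 50] -> [-11, -9]
  probe: [-29, 45, 45, -25, 35, -24] -> [-29, -25, -24, 35, 45, 45] -> [-29, -25, -24]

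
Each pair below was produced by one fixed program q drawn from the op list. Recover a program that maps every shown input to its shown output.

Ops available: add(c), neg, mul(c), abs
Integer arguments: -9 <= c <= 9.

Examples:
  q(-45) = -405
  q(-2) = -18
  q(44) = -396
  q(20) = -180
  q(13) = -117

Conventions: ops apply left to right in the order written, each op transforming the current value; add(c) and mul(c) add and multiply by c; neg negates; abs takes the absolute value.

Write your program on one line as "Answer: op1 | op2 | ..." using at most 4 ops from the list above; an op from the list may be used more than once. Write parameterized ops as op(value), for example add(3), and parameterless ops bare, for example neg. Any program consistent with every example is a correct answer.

mul(-9) | abs | neg

Check, running the answer program on each example:
  -45 -> 405 -> 405 -> -405
  -2 -> 18 -> 18 -> -18
  44 -> -396 -> 396 -> -396
  20 -> -180 -> 180 -> -180
  13 -> -117 -> 117 -> -117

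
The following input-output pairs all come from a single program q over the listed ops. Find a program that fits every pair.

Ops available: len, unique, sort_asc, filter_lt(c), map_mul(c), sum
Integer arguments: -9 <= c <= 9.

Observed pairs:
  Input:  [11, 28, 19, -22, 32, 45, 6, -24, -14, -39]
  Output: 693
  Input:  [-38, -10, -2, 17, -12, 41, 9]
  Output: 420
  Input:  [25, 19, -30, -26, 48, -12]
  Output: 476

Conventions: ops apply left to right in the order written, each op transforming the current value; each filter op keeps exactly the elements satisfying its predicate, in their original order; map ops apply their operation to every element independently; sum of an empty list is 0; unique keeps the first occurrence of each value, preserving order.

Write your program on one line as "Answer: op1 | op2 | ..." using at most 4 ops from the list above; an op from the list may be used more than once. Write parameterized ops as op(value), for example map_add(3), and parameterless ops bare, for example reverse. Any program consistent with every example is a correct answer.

filter_lt(0) | filter_lt(-9) | map_mul(-7) | sum

Check, running the answer program on each example:
  [11, 28, 19, -22, 32, 45, 6, -24, -14, -39] -> [-22, -24, -14, -39] -> [-22, -24, -14, -39] -> [154, 168, 98, 273] -> 693
  [-38, -10, -2, 17, -12, 41, 9] -> [-38, -10, -2, -12] -> [-38, -10, -12] -> [266, 70, 84] -> 420
  [25, 19, -30, -26, 48, -12] -> [-30, -26, -12] -> [-30, -26, -12] -> [210, 182, 84] -> 476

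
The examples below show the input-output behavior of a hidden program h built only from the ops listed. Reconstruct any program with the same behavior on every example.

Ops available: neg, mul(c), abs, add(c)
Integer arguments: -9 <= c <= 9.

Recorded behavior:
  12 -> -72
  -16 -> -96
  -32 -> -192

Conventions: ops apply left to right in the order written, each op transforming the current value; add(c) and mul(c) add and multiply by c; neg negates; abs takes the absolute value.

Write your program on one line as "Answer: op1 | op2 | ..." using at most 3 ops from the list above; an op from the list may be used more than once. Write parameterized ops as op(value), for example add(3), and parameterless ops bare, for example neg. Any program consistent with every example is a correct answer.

mul(6) | abs | neg

Check, running the answer program on each example:
  12 -> 72 -> 72 -> -72
  -16 -> -96 -> 96 -> -96
  -32 -> -192 -> 192 -> -192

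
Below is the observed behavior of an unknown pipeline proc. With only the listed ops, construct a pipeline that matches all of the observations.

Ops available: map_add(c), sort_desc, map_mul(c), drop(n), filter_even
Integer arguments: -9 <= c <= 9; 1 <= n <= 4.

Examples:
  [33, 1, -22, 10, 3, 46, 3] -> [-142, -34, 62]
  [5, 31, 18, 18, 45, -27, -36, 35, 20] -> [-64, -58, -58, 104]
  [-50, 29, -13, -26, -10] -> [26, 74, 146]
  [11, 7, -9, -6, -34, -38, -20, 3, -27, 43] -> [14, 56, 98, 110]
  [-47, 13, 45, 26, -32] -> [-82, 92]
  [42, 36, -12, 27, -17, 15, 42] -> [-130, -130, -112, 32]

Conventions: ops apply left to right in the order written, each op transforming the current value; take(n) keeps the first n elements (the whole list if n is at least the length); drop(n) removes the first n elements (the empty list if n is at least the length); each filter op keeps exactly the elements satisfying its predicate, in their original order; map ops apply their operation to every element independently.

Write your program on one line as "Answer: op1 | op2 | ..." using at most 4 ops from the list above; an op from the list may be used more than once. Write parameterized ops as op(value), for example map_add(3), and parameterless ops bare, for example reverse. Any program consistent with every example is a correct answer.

sort_desc | map_mul(-3) | map_add(-4) | filter_even

Check, running the answer program on each example:
  [33, 1, -22, 10, 3, 46, 3] -> [46, 33, 10, 3, 3, 1, -22] -> [-138, -99, -30, -9, -9, -3, 66] -> [-142, -103, -34, -13, -13, -7, 62] -> [-142, -34, 62]
  [5, 31, 18, 18, 45, -27, -36, 35, 20] -> [45, 35, 31, 20, 18, 18, 5, -27, -36] -> [-135, -105, -93, -60, -54, -54, -15, 81, 108] -> [-139, -109, -97, -64, -58, -58, -19, 77, 104] -> [-64, -58, -58, 104]
  [-50, 29, -13, -26, -10] -> [29, -10, -13, -26, -50] -> [-87, 30, 39, 78, 150] -> [-91, 26, 35, 74, 146] -> [26, 74, 146]
  [11, 7, -9, -6, -34, -38, -20, 3, -27, 43] -> [43, 11, 7, 3, -6, -9, -20, -27, -34, -38] -> [-129, -33, -21, -9, 18, 27, 60, 81, 102, 114] -> [-133, -37, -25, -13, 14, 23, 56, 77, 98, 110] -> [14, 56, 98, 110]
  [-47, 13, 45, 26, -32] -> [45, 26, 13, -32, -47] -> [-135, -78, -39, 96, 141] -> [-139, -82, -43, 92, 137] -> [-82, 92]
  [42, 36, -12, 27, -17, 15, 42] -> [42, 42, 36, 27, 15, -12, -17] -> [-126, -126, -108, -81, -45, 36, 51] -> [-130, -130, -112, -85, -49, 32, 47] -> [-130, -130, -112, 32]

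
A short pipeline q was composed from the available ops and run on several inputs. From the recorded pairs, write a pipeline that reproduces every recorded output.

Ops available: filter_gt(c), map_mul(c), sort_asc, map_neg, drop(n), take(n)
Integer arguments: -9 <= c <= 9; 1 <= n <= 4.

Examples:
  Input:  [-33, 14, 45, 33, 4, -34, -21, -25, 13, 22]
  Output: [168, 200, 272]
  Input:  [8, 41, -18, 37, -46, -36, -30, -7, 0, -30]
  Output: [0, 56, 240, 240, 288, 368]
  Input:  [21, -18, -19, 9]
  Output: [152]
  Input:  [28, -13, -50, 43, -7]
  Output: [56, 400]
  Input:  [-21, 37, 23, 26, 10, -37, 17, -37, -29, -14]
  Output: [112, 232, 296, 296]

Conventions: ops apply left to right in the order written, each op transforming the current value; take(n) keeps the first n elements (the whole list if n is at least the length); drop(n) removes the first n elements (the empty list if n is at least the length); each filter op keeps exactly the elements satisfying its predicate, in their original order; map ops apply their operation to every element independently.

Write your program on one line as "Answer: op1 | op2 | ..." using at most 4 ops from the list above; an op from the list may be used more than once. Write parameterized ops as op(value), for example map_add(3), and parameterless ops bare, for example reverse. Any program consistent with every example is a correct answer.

map_mul(-8) | filter_gt(-8) | drop(1) | sort_asc

Check, running the answer program on each example:
  [-33, 14, 45, 33, 4, -34, -21, -25, 13, 22] -> [264, -112, -360, -264, -32, 272, 168, 200, -104, -176] -> [264, 272, 168, 200] -> [272, 168, 200] -> [168, 200, 272]
  [8, 41, -18, 37, -46, -36, -30, -7, 0, -30] -> [-64, -328, 144, -296, 368, 288, 240, 56, 0, 240] -> [144, 368, 288, 240, 56, 0, 240] -> [368, 288, 240, 56, 0, 240] -> [0, 56, 240, 240, 288, 368]
  [21, -18, -19, 9] -> [-168, 144, 152, -72] -> [144, 152] -> [152] -> [152]
  [28, -13, -50, 43, -7] -> [-224, 104, 400, -344, 56] -> [104, 400, 56] -> [400, 56] -> [56, 400]
  [-21, 37, 23, 26, 10, -37, 17, -37, -29, -14] -> [168, -296, -184, -208, -80, 296, -136, 296, 232, 112] -> [168, 296, 296, 232, 112] -> [296, 296, 232, 112] -> [112, 232, 296, 296]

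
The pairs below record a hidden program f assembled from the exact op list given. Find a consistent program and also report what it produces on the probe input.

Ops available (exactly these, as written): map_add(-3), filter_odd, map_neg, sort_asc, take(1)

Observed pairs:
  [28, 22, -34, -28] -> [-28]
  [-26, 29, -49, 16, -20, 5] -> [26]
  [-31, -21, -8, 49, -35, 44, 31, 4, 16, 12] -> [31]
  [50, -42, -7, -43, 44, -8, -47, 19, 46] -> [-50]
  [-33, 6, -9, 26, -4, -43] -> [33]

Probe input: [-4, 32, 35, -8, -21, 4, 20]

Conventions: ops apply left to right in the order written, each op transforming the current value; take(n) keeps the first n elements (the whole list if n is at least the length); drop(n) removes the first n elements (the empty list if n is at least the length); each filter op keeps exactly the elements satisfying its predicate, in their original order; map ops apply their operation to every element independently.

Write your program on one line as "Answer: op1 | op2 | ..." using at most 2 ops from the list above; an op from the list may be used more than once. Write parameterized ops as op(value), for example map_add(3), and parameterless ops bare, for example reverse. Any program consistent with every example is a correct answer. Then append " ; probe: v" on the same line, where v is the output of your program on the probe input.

take(1) | map_neg ; probe: [4]

Check, running the answer program on each example:
  [28, 22, -34, -28] -> [28] -> [-28]
  [-26, 29, -49, 16, -20, 5] -> [-26] -> [26]
  [-31, -21, -8, 49, -35, 44, 31, 4, 16, 12] -> [-31] -> [31]
  [50, -42, -7, -43, 44, -8, -47, 19, 46] -> [50] -> [-50]
  [-33, 6, -9, 26, -4, -43] -> [-33] -> [33]
  probe: [-4, 32, 35, -8, -21, 4, 20] -> [-4] -> [4]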